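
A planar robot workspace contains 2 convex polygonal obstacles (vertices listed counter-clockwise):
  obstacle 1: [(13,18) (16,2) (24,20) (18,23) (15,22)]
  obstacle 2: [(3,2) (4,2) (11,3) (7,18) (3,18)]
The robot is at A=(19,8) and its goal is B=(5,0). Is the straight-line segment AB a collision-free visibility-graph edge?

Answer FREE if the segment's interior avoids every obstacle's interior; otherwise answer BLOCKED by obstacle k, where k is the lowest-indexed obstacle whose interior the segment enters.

Obstacle 1 [(13,18) (16,2) (24,20) (18,23) (15,22)]:
  edge (13,18)–(16,2): crosses AB
  edge (16,2)–(24,20): crosses AB
  edge (24,20)–(18,23): clear
  edge (18,23)–(15,22): clear
  edge (15,22)–(13,18): clear
  → BLOCKED
Obstacle 2 [(3,2) (4,2) (11,3) (7,18) (3,18)]:
  edge (3,2)–(4,2): clear
  edge (4,2)–(11,3): crosses AB
  edge (11,3)–(7,18): crosses AB
  edge (7,18)–(3,18): clear
  edge (3,18)–(3,2): clear
  → BLOCKED

BLOCKED by obstacle 1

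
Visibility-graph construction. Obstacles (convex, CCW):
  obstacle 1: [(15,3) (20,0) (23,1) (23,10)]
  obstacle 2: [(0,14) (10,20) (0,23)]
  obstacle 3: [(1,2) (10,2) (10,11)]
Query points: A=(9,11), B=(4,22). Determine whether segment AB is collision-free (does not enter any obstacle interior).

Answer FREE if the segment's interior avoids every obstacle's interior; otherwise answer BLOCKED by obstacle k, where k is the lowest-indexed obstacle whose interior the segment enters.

Obstacle 1 [(15,3) (20,0) (23,1) (23,10)]:
  edge (15,3)–(20,0): clear
  edge (20,0)–(23,1): clear
  edge (23,1)–(23,10): clear
  edge (23,10)–(15,3): clear
  midpoint (13/2,33/2) outside
  → clear
Obstacle 2 [(0,14) (10,20) (0,23)]:
  edge (0,14)–(10,20): crosses AB
  edge (10,20)–(0,23): crosses AB
  edge (0,23)–(0,14): clear
  → BLOCKED
Obstacle 3 [(1,2) (10,2) (10,11)]:
  edge (1,2)–(10,2): clear
  edge (10,2)–(10,11): clear
  edge (10,11)–(1,2): clear
  midpoint (13/2,33/2) outside
  → clear

BLOCKED by obstacle 2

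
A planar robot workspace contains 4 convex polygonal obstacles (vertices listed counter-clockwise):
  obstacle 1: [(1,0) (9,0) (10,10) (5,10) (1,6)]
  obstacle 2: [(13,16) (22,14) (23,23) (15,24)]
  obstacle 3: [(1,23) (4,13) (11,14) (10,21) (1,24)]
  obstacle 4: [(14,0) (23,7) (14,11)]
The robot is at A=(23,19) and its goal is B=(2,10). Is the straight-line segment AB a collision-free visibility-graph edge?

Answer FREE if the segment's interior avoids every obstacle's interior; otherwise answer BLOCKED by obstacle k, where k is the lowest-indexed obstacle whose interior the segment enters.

Obstacle 1 [(1,0) (9,0) (10,10) (5,10) (1,6)]:
  edge (1,0)–(9,0): clear
  edge (9,0)–(10,10): clear
  edge (10,10)–(5,10): clear
  edge (5,10)–(1,6): clear
  edge (1,6)–(1,0): clear
  midpoint (25/2,29/2) outside
  → clear
Obstacle 2 [(13,16) (22,14) (23,23) (15,24)]:
  edge (13,16)–(22,14): crosses AB
  edge (22,14)–(23,23): crosses AB
  edge (23,23)–(15,24): clear
  edge (15,24)–(13,16): clear
  → BLOCKED
Obstacle 3 [(1,23) (4,13) (11,14) (10,21) (1,24)]:
  edge (1,23)–(4,13): clear
  edge (4,13)–(11,14): clear
  edge (11,14)–(10,21): clear
  edge (10,21)–(1,24): clear
  edge (1,24)–(1,23): clear
  midpoint (25/2,29/2) outside
  → clear
Obstacle 4 [(14,0) (23,7) (14,11)]:
  edge (14,0)–(23,7): clear
  edge (23,7)–(14,11): clear
  edge (14,11)–(14,0): clear
  midpoint (25/2,29/2) outside
  → clear

BLOCKED by obstacle 2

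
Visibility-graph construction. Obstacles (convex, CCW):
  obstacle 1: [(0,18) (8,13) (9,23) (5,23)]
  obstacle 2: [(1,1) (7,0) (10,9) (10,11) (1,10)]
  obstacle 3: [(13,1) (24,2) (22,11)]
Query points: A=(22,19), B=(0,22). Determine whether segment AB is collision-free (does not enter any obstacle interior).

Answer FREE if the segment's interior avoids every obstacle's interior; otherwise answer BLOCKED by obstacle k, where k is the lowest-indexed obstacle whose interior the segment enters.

BLOCKED by obstacle 1

Obstacle 1 [(0,18) (8,13) (9,23) (5,23)]:
  edge (0,18)–(8,13): clear
  edge (8,13)–(9,23): crosses AB
  edge (9,23)–(5,23): clear
  edge (5,23)–(0,18): crosses AB
  → BLOCKED
Obstacle 2 [(1,1) (7,0) (10,9) (10,11) (1,10)]:
  edge (1,1)–(7,0): clear
  edge (7,0)–(10,9): clear
  edge (10,9)–(10,11): clear
  edge (10,11)–(1,10): clear
  edge (1,10)–(1,1): clear
  midpoint (11,41/2) outside
  → clear
Obstacle 3 [(13,1) (24,2) (22,11)]:
  edge (13,1)–(24,2): clear
  edge (24,2)–(22,11): clear
  edge (22,11)–(13,1): clear
  midpoint (11,41/2) outside
  → clear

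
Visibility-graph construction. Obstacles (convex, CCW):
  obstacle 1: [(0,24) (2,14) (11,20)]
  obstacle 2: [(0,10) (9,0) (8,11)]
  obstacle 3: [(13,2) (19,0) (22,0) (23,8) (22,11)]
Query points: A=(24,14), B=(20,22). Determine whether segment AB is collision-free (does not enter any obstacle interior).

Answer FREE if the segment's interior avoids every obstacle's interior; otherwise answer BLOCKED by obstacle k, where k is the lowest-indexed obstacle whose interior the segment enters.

FREE

Obstacle 1 [(0,24) (2,14) (11,20)]:
  edge (0,24)–(2,14): clear
  edge (2,14)–(11,20): clear
  edge (11,20)–(0,24): clear
  midpoint (22,18) outside
  → clear
Obstacle 2 [(0,10) (9,0) (8,11)]:
  edge (0,10)–(9,0): clear
  edge (9,0)–(8,11): clear
  edge (8,11)–(0,10): clear
  midpoint (22,18) outside
  → clear
Obstacle 3 [(13,2) (19,0) (22,0) (23,8) (22,11)]:
  edge (13,2)–(19,0): clear
  edge (19,0)–(22,0): clear
  edge (22,0)–(23,8): clear
  edge (23,8)–(22,11): clear
  edge (22,11)–(13,2): clear
  midpoint (22,18) outside
  → clear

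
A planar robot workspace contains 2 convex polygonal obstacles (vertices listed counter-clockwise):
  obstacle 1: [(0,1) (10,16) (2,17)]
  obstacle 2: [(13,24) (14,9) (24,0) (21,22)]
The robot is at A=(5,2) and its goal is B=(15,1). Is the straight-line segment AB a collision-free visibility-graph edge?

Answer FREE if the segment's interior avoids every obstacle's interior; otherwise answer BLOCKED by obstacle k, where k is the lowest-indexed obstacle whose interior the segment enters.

FREE

Obstacle 1 [(0,1) (10,16) (2,17)]:
  edge (0,1)–(10,16): clear
  edge (10,16)–(2,17): clear
  edge (2,17)–(0,1): clear
  midpoint (10,3/2) outside
  → clear
Obstacle 2 [(13,24) (14,9) (24,0) (21,22)]:
  edge (13,24)–(14,9): clear
  edge (14,9)–(24,0): clear
  edge (24,0)–(21,22): clear
  edge (21,22)–(13,24): clear
  midpoint (10,3/2) outside
  → clear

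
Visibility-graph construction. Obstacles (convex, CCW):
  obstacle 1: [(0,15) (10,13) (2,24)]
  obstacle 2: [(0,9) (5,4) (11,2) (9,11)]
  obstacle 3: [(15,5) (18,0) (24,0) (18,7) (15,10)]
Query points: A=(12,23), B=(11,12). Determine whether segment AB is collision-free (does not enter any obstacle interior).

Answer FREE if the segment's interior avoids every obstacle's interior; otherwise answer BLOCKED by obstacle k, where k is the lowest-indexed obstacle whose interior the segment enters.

FREE

Obstacle 1 [(0,15) (10,13) (2,24)]:
  edge (0,15)–(10,13): clear
  edge (10,13)–(2,24): clear
  edge (2,24)–(0,15): clear
  midpoint (23/2,35/2) outside
  → clear
Obstacle 2 [(0,9) (5,4) (11,2) (9,11)]:
  edge (0,9)–(5,4): clear
  edge (5,4)–(11,2): clear
  edge (11,2)–(9,11): clear
  edge (9,11)–(0,9): clear
  midpoint (23/2,35/2) outside
  → clear
Obstacle 3 [(15,5) (18,0) (24,0) (18,7) (15,10)]:
  edge (15,5)–(18,0): clear
  edge (18,0)–(24,0): clear
  edge (24,0)–(18,7): clear
  edge (18,7)–(15,10): clear
  edge (15,10)–(15,5): clear
  midpoint (23/2,35/2) outside
  → clear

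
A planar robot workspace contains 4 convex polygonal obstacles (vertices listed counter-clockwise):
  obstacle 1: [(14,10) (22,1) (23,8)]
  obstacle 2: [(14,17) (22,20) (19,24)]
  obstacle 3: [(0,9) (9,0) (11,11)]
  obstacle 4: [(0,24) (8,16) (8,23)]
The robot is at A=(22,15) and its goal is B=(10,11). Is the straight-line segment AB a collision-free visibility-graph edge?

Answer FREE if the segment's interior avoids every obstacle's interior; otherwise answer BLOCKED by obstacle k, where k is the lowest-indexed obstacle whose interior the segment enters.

FREE

Obstacle 1 [(14,10) (22,1) (23,8)]:
  edge (14,10)–(22,1): clear
  edge (22,1)–(23,8): clear
  edge (23,8)–(14,10): clear
  midpoint (16,13) outside
  → clear
Obstacle 2 [(14,17) (22,20) (19,24)]:
  edge (14,17)–(22,20): clear
  edge (22,20)–(19,24): clear
  edge (19,24)–(14,17): clear
  midpoint (16,13) outside
  → clear
Obstacle 3 [(0,9) (9,0) (11,11)]:
  edge (0,9)–(9,0): clear
  edge (9,0)–(11,11): clear
  edge (11,11)–(0,9): clear
  midpoint (16,13) outside
  → clear
Obstacle 4 [(0,24) (8,16) (8,23)]:
  edge (0,24)–(8,16): clear
  edge (8,16)–(8,23): clear
  edge (8,23)–(0,24): clear
  midpoint (16,13) outside
  → clear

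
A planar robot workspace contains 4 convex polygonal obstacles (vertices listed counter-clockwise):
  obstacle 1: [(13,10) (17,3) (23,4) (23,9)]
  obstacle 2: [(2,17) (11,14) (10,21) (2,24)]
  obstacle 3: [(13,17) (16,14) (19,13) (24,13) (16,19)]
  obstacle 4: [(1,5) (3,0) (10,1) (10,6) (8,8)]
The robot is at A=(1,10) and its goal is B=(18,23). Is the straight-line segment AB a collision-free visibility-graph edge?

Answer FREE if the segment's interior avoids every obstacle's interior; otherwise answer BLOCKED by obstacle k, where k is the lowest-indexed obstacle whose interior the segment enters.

BLOCKED by obstacle 2

Obstacle 1 [(13,10) (17,3) (23,4) (23,9)]:
  edge (13,10)–(17,3): clear
  edge (17,3)–(23,4): clear
  edge (23,4)–(23,9): clear
  edge (23,9)–(13,10): clear
  midpoint (19/2,33/2) outside
  → clear
Obstacle 2 [(2,17) (11,14) (10,21) (2,24)]:
  edge (2,17)–(11,14): crosses AB
  edge (11,14)–(10,21): crosses AB
  edge (10,21)–(2,24): clear
  edge (2,24)–(2,17): clear
  → BLOCKED
Obstacle 3 [(13,17) (16,14) (19,13) (24,13) (16,19)]:
  edge (13,17)–(16,14): clear
  edge (16,14)–(19,13): clear
  edge (19,13)–(24,13): clear
  edge (24,13)–(16,19): clear
  edge (16,19)–(13,17): clear
  midpoint (19/2,33/2) outside
  → clear
Obstacle 4 [(1,5) (3,0) (10,1) (10,6) (8,8)]:
  edge (1,5)–(3,0): clear
  edge (3,0)–(10,1): clear
  edge (10,1)–(10,6): clear
  edge (10,6)–(8,8): clear
  edge (8,8)–(1,5): clear
  midpoint (19/2,33/2) outside
  → clear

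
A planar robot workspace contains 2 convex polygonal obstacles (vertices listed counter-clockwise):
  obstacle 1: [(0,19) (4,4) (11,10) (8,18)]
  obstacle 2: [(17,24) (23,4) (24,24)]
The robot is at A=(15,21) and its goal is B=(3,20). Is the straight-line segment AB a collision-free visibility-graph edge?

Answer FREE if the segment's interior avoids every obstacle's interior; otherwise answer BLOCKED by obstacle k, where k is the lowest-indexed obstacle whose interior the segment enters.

FREE

Obstacle 1 [(0,19) (4,4) (11,10) (8,18)]:
  edge (0,19)–(4,4): clear
  edge (4,4)–(11,10): clear
  edge (11,10)–(8,18): clear
  edge (8,18)–(0,19): clear
  midpoint (9,41/2) outside
  → clear
Obstacle 2 [(17,24) (23,4) (24,24)]:
  edge (17,24)–(23,4): clear
  edge (23,4)–(24,24): clear
  edge (24,24)–(17,24): clear
  midpoint (9,41/2) outside
  → clear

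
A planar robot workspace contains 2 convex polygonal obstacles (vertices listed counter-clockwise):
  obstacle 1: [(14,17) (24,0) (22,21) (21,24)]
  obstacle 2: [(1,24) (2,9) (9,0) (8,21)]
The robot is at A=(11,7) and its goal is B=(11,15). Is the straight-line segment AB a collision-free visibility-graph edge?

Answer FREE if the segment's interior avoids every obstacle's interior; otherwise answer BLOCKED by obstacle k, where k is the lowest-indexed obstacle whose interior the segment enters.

Obstacle 1 [(14,17) (24,0) (22,21) (21,24)]:
  edge (14,17)–(24,0): clear
  edge (24,0)–(22,21): clear
  edge (22,21)–(21,24): clear
  edge (21,24)–(14,17): clear
  midpoint (11,11) outside
  → clear
Obstacle 2 [(1,24) (2,9) (9,0) (8,21)]:
  edge (1,24)–(2,9): clear
  edge (2,9)–(9,0): clear
  edge (9,0)–(8,21): clear
  edge (8,21)–(1,24): clear
  midpoint (11,11) outside
  → clear

FREE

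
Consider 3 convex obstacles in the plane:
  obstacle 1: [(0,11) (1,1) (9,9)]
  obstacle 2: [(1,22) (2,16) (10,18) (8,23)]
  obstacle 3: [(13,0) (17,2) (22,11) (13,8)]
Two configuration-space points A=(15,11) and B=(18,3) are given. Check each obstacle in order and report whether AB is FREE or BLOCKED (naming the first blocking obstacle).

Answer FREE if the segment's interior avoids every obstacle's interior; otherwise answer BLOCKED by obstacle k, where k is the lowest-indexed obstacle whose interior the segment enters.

BLOCKED by obstacle 3

Obstacle 1 [(0,11) (1,1) (9,9)]:
  edge (0,11)–(1,1): clear
  edge (1,1)–(9,9): clear
  edge (9,9)–(0,11): clear
  midpoint (33/2,7) outside
  → clear
Obstacle 2 [(1,22) (2,16) (10,18) (8,23)]:
  edge (1,22)–(2,16): clear
  edge (2,16)–(10,18): clear
  edge (10,18)–(8,23): clear
  edge (8,23)–(1,22): clear
  midpoint (33/2,7) outside
  → clear
Obstacle 3 [(13,0) (17,2) (22,11) (13,8)]:
  edge (13,0)–(17,2): clear
  edge (17,2)–(22,11): crosses AB
  edge (22,11)–(13,8): crosses AB
  edge (13,8)–(13,0): clear
  → BLOCKED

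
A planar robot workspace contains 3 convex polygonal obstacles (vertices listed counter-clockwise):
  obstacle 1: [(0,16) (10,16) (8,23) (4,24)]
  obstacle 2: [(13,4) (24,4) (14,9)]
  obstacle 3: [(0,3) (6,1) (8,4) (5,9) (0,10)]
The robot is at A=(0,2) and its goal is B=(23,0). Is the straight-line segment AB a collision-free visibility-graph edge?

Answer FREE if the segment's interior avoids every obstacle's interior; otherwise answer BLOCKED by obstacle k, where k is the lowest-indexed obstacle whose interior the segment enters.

BLOCKED by obstacle 3

Obstacle 1 [(0,16) (10,16) (8,23) (4,24)]:
  edge (0,16)–(10,16): clear
  edge (10,16)–(8,23): clear
  edge (8,23)–(4,24): clear
  edge (4,24)–(0,16): clear
  midpoint (23/2,1) outside
  → clear
Obstacle 2 [(13,4) (24,4) (14,9)]:
  edge (13,4)–(24,4): clear
  edge (24,4)–(14,9): clear
  edge (14,9)–(13,4): clear
  midpoint (23/2,1) outside
  → clear
Obstacle 3 [(0,3) (6,1) (8,4) (5,9) (0,10)]:
  edge (0,3)–(6,1): crosses AB
  edge (6,1)–(8,4): crosses AB
  edge (8,4)–(5,9): clear
  edge (5,9)–(0,10): clear
  edge (0,10)–(0,3): clear
  → BLOCKED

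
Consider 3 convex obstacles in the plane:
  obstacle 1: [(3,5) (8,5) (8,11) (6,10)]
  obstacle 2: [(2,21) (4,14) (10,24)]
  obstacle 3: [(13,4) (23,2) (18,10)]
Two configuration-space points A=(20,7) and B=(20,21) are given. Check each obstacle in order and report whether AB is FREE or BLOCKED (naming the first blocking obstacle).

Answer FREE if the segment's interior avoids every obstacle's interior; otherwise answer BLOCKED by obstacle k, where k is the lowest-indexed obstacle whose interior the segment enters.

FREE

Obstacle 1 [(3,5) (8,5) (8,11) (6,10)]:
  edge (3,5)–(8,5): clear
  edge (8,5)–(8,11): clear
  edge (8,11)–(6,10): clear
  edge (6,10)–(3,5): clear
  midpoint (20,14) outside
  → clear
Obstacle 2 [(2,21) (4,14) (10,24)]:
  edge (2,21)–(4,14): clear
  edge (4,14)–(10,24): clear
  edge (10,24)–(2,21): clear
  midpoint (20,14) outside
  → clear
Obstacle 3 [(13,4) (23,2) (18,10)]:
  edge (13,4)–(23,2): clear
  edge (23,2)–(18,10): clear
  edge (18,10)–(13,4): clear
  midpoint (20,14) outside
  → clear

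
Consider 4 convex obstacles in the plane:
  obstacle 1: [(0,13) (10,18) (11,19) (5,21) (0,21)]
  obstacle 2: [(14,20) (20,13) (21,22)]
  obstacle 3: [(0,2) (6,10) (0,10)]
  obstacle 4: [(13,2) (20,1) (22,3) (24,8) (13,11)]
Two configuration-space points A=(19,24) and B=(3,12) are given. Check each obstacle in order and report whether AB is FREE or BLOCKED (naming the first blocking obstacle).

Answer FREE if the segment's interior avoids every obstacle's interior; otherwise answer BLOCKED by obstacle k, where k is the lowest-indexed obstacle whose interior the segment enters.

Obstacle 1 [(0,13) (10,18) (11,19) (5,21) (0,21)]:
  edge (0,13)–(10,18): clear
  edge (10,18)–(11,19): clear
  edge (11,19)–(5,21): clear
  edge (5,21)–(0,21): clear
  edge (0,21)–(0,13): clear
  midpoint (11,18) outside
  → clear
Obstacle 2 [(14,20) (20,13) (21,22)]:
  edge (14,20)–(20,13): clear
  edge (20,13)–(21,22): clear
  edge (21,22)–(14,20): clear
  midpoint (11,18) outside
  → clear
Obstacle 3 [(0,2) (6,10) (0,10)]:
  edge (0,2)–(6,10): clear
  edge (6,10)–(0,10): clear
  edge (0,10)–(0,2): clear
  midpoint (11,18) outside
  → clear
Obstacle 4 [(13,2) (20,1) (22,3) (24,8) (13,11)]:
  edge (13,2)–(20,1): clear
  edge (20,1)–(22,3): clear
  edge (22,3)–(24,8): clear
  edge (24,8)–(13,11): clear
  edge (13,11)–(13,2): clear
  midpoint (11,18) outside
  → clear

FREE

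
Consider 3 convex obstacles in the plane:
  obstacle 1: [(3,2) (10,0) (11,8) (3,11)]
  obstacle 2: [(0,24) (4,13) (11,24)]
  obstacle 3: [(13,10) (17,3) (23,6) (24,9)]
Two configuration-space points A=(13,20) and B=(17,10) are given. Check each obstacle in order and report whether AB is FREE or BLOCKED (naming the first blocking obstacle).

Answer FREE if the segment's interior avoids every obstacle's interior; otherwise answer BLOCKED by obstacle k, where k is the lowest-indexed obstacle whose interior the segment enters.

FREE

Obstacle 1 [(3,2) (10,0) (11,8) (3,11)]:
  edge (3,2)–(10,0): clear
  edge (10,0)–(11,8): clear
  edge (11,8)–(3,11): clear
  edge (3,11)–(3,2): clear
  midpoint (15,15) outside
  → clear
Obstacle 2 [(0,24) (4,13) (11,24)]:
  edge (0,24)–(4,13): clear
  edge (4,13)–(11,24): clear
  edge (11,24)–(0,24): clear
  midpoint (15,15) outside
  → clear
Obstacle 3 [(13,10) (17,3) (23,6) (24,9)]:
  edge (13,10)–(17,3): clear
  edge (17,3)–(23,6): clear
  edge (23,6)–(24,9): clear
  edge (24,9)–(13,10): clear
  midpoint (15,15) outside
  → clear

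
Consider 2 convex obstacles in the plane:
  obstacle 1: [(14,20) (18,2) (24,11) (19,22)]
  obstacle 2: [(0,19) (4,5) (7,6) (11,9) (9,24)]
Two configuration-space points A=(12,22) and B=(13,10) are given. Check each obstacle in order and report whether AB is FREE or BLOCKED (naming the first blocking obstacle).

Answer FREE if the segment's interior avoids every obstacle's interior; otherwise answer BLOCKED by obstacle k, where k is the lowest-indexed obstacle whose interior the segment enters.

Obstacle 1 [(14,20) (18,2) (24,11) (19,22)]:
  edge (14,20)–(18,2): clear
  edge (18,2)–(24,11): clear
  edge (24,11)–(19,22): clear
  edge (19,22)–(14,20): clear
  midpoint (25/2,16) outside
  → clear
Obstacle 2 [(0,19) (4,5) (7,6) (11,9) (9,24)]:
  edge (0,19)–(4,5): clear
  edge (4,5)–(7,6): clear
  edge (7,6)–(11,9): clear
  edge (11,9)–(9,24): clear
  edge (9,24)–(0,19): clear
  midpoint (25/2,16) outside
  → clear

FREE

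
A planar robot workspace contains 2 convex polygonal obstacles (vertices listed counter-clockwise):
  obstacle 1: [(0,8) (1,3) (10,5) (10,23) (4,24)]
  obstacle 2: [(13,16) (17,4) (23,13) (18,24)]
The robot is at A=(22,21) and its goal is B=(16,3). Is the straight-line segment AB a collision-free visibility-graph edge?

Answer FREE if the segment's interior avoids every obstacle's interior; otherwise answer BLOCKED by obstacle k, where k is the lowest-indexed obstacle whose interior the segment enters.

Obstacle 1 [(0,8) (1,3) (10,5) (10,23) (4,24)]:
  edge (0,8)–(1,3): clear
  edge (1,3)–(10,5): clear
  edge (10,5)–(10,23): clear
  edge (10,23)–(4,24): clear
  edge (4,24)–(0,8): clear
  midpoint (19,12) outside
  → clear
Obstacle 2 [(13,16) (17,4) (23,13) (18,24)]:
  edge (13,16)–(17,4): crosses AB
  edge (17,4)–(23,13): clear
  edge (23,13)–(18,24): crosses AB
  edge (18,24)–(13,16): clear
  → BLOCKED

BLOCKED by obstacle 2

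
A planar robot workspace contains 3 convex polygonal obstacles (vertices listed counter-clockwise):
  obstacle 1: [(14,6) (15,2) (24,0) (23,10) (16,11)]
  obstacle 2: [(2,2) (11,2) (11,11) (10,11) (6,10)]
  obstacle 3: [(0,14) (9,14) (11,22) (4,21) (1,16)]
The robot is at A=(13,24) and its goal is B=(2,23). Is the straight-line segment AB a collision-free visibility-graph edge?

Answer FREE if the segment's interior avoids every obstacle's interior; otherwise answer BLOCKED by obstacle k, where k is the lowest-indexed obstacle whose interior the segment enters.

FREE

Obstacle 1 [(14,6) (15,2) (24,0) (23,10) (16,11)]:
  edge (14,6)–(15,2): clear
  edge (15,2)–(24,0): clear
  edge (24,0)–(23,10): clear
  edge (23,10)–(16,11): clear
  edge (16,11)–(14,6): clear
  midpoint (15/2,47/2) outside
  → clear
Obstacle 2 [(2,2) (11,2) (11,11) (10,11) (6,10)]:
  edge (2,2)–(11,2): clear
  edge (11,2)–(11,11): clear
  edge (11,11)–(10,11): clear
  edge (10,11)–(6,10): clear
  edge (6,10)–(2,2): clear
  midpoint (15/2,47/2) outside
  → clear
Obstacle 3 [(0,14) (9,14) (11,22) (4,21) (1,16)]:
  edge (0,14)–(9,14): clear
  edge (9,14)–(11,22): clear
  edge (11,22)–(4,21): clear
  edge (4,21)–(1,16): clear
  edge (1,16)–(0,14): clear
  midpoint (15/2,47/2) outside
  → clear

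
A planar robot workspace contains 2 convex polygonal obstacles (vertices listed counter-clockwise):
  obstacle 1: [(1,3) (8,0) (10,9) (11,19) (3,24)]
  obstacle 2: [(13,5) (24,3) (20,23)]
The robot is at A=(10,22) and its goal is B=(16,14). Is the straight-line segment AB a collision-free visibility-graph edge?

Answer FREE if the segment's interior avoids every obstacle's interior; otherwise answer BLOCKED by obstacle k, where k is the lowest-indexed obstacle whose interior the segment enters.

Obstacle 1 [(1,3) (8,0) (10,9) (11,19) (3,24)]:
  edge (1,3)–(8,0): clear
  edge (8,0)–(10,9): clear
  edge (10,9)–(11,19): clear
  edge (11,19)–(3,24): clear
  edge (3,24)–(1,3): clear
  midpoint (13,18) outside
  → clear
Obstacle 2 [(13,5) (24,3) (20,23)]:
  edge (13,5)–(24,3): clear
  edge (24,3)–(20,23): clear
  edge (20,23)–(13,5): clear
  midpoint (13,18) outside
  → clear

FREE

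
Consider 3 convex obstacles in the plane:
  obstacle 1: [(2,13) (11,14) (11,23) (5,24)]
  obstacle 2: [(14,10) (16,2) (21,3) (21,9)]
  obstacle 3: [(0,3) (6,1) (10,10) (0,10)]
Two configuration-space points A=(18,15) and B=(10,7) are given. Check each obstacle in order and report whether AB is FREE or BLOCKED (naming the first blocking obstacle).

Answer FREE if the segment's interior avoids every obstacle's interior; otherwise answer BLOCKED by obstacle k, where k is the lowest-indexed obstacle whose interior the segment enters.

Obstacle 1 [(2,13) (11,14) (11,23) (5,24)]:
  edge (2,13)–(11,14): clear
  edge (11,14)–(11,23): clear
  edge (11,23)–(5,24): clear
  edge (5,24)–(2,13): clear
  midpoint (14,11) outside
  → clear
Obstacle 2 [(14,10) (16,2) (21,3) (21,9)]:
  edge (14,10)–(16,2): clear
  edge (16,2)–(21,3): clear
  edge (21,3)–(21,9): clear
  edge (21,9)–(14,10): clear
  midpoint (14,11) outside
  → clear
Obstacle 3 [(0,3) (6,1) (10,10) (0,10)]:
  edge (0,3)–(6,1): clear
  edge (6,1)–(10,10): clear
  edge (10,10)–(0,10): clear
  edge (0,10)–(0,3): clear
  midpoint (14,11) outside
  → clear

FREE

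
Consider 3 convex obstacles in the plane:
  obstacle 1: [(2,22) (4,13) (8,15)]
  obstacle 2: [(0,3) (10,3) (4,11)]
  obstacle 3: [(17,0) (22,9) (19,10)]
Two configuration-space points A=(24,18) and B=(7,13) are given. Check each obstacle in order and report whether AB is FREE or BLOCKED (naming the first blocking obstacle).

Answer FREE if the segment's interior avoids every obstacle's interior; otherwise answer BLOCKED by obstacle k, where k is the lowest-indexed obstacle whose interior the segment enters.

FREE

Obstacle 1 [(2,22) (4,13) (8,15)]:
  edge (2,22)–(4,13): clear
  edge (4,13)–(8,15): clear
  edge (8,15)–(2,22): clear
  midpoint (31/2,31/2) outside
  → clear
Obstacle 2 [(0,3) (10,3) (4,11)]:
  edge (0,3)–(10,3): clear
  edge (10,3)–(4,11): clear
  edge (4,11)–(0,3): clear
  midpoint (31/2,31/2) outside
  → clear
Obstacle 3 [(17,0) (22,9) (19,10)]:
  edge (17,0)–(22,9): clear
  edge (22,9)–(19,10): clear
  edge (19,10)–(17,0): clear
  midpoint (31/2,31/2) outside
  → clear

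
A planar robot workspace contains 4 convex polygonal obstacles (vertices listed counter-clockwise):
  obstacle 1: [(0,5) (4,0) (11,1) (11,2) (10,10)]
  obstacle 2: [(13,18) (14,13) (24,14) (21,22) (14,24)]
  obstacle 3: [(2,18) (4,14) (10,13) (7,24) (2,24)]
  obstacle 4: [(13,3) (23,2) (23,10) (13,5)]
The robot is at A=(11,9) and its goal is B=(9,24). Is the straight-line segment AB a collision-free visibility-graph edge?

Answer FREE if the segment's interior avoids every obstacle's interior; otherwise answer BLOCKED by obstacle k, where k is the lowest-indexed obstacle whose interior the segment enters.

FREE

Obstacle 1 [(0,5) (4,0) (11,1) (11,2) (10,10)]:
  edge (0,5)–(4,0): clear
  edge (4,0)–(11,1): clear
  edge (11,1)–(11,2): clear
  edge (11,2)–(10,10): clear
  edge (10,10)–(0,5): clear
  midpoint (10,33/2) outside
  → clear
Obstacle 2 [(13,18) (14,13) (24,14) (21,22) (14,24)]:
  edge (13,18)–(14,13): clear
  edge (14,13)–(24,14): clear
  edge (24,14)–(21,22): clear
  edge (21,22)–(14,24): clear
  edge (14,24)–(13,18): clear
  midpoint (10,33/2) outside
  → clear
Obstacle 3 [(2,18) (4,14) (10,13) (7,24) (2,24)]:
  edge (2,18)–(4,14): clear
  edge (4,14)–(10,13): clear
  edge (10,13)–(7,24): clear
  edge (7,24)–(2,24): clear
  edge (2,24)–(2,18): clear
  midpoint (10,33/2) outside
  → clear
Obstacle 4 [(13,3) (23,2) (23,10) (13,5)]:
  edge (13,3)–(23,2): clear
  edge (23,2)–(23,10): clear
  edge (23,10)–(13,5): clear
  edge (13,5)–(13,3): clear
  midpoint (10,33/2) outside
  → clear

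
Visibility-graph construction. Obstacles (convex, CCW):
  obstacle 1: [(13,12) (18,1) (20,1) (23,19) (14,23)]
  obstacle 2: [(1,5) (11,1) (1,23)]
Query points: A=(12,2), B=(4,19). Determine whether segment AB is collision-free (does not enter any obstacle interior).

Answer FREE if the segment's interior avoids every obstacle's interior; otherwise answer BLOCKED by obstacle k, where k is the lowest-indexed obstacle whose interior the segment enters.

Obstacle 1 [(13,12) (18,1) (20,1) (23,19) (14,23)]:
  edge (13,12)–(18,1): clear
  edge (18,1)–(20,1): clear
  edge (20,1)–(23,19): clear
  edge (23,19)–(14,23): clear
  edge (14,23)–(13,12): clear
  midpoint (8,21/2) outside
  → clear
Obstacle 2 [(1,5) (11,1) (1,23)]:
  edge (1,5)–(11,1): clear
  edge (11,1)–(1,23): clear
  edge (1,23)–(1,5): clear
  midpoint (8,21/2) outside
  → clear

FREE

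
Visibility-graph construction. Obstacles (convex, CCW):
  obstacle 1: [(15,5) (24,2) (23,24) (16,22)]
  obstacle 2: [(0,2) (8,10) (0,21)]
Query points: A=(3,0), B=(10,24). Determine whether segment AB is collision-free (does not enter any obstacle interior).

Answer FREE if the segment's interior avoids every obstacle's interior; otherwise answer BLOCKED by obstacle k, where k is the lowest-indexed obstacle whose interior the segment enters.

BLOCKED by obstacle 2

Obstacle 1 [(15,5) (24,2) (23,24) (16,22)]:
  edge (15,5)–(24,2): clear
  edge (24,2)–(23,24): clear
  edge (23,24)–(16,22): clear
  edge (16,22)–(15,5): clear
  midpoint (13/2,12) outside
  → clear
Obstacle 2 [(0,2) (8,10) (0,21)]:
  edge (0,2)–(8,10): crosses AB
  edge (8,10)–(0,21): crosses AB
  edge (0,21)–(0,2): clear
  → BLOCKED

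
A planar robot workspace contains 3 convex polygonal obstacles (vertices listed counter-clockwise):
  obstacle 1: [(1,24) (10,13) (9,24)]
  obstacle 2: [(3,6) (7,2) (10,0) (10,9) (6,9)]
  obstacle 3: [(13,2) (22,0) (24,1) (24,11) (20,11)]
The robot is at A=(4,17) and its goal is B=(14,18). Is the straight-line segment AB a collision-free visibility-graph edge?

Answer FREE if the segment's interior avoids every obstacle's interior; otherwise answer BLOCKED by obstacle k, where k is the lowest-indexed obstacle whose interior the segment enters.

Obstacle 1 [(1,24) (10,13) (9,24)]:
  edge (1,24)–(10,13): crosses AB
  edge (10,13)–(9,24): crosses AB
  edge (9,24)–(1,24): clear
  → BLOCKED
Obstacle 2 [(3,6) (7,2) (10,0) (10,9) (6,9)]:
  edge (3,6)–(7,2): clear
  edge (7,2)–(10,0): clear
  edge (10,0)–(10,9): clear
  edge (10,9)–(6,9): clear
  edge (6,9)–(3,6): clear
  midpoint (9,35/2) outside
  → clear
Obstacle 3 [(13,2) (22,0) (24,1) (24,11) (20,11)]:
  edge (13,2)–(22,0): clear
  edge (22,0)–(24,1): clear
  edge (24,1)–(24,11): clear
  edge (24,11)–(20,11): clear
  edge (20,11)–(13,2): clear
  midpoint (9,35/2) outside
  → clear

BLOCKED by obstacle 1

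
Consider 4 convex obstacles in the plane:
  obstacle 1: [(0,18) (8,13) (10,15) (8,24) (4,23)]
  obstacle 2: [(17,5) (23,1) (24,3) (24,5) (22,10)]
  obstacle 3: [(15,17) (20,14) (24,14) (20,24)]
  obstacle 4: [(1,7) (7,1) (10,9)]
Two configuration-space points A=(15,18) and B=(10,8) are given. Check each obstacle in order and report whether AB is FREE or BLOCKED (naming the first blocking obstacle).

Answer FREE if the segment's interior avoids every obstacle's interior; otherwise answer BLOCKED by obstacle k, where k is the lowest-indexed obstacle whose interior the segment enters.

FREE

Obstacle 1 [(0,18) (8,13) (10,15) (8,24) (4,23)]:
  edge (0,18)–(8,13): clear
  edge (8,13)–(10,15): clear
  edge (10,15)–(8,24): clear
  edge (8,24)–(4,23): clear
  edge (4,23)–(0,18): clear
  midpoint (25/2,13) outside
  → clear
Obstacle 2 [(17,5) (23,1) (24,3) (24,5) (22,10)]:
  edge (17,5)–(23,1): clear
  edge (23,1)–(24,3): clear
  edge (24,3)–(24,5): clear
  edge (24,5)–(22,10): clear
  edge (22,10)–(17,5): clear
  midpoint (25/2,13) outside
  → clear
Obstacle 3 [(15,17) (20,14) (24,14) (20,24)]:
  edge (15,17)–(20,14): clear
  edge (20,14)–(24,14): clear
  edge (24,14)–(20,24): clear
  edge (20,24)–(15,17): clear
  midpoint (25/2,13) outside
  → clear
Obstacle 4 [(1,7) (7,1) (10,9)]:
  edge (1,7)–(7,1): clear
  edge (7,1)–(10,9): clear
  edge (10,9)–(1,7): clear
  midpoint (25/2,13) outside
  → clear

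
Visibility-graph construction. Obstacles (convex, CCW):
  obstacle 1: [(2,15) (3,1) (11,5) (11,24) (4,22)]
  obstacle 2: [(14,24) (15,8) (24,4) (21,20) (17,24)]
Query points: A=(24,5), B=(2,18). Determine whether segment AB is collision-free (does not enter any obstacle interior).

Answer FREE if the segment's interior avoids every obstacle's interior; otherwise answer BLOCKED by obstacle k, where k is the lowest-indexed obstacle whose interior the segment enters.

BLOCKED by obstacle 1

Obstacle 1 [(2,15) (3,1) (11,5) (11,24) (4,22)]:
  edge (2,15)–(3,1): clear
  edge (3,1)–(11,5): clear
  edge (11,5)–(11,24): crosses AB
  edge (11,24)–(4,22): clear
  edge (4,22)–(2,15): crosses AB
  → BLOCKED
Obstacle 2 [(14,24) (15,8) (24,4) (21,20) (17,24)]:
  edge (14,24)–(15,8): crosses AB
  edge (15,8)–(24,4): clear
  edge (24,4)–(21,20): crosses AB
  edge (21,20)–(17,24): clear
  edge (17,24)–(14,24): clear
  → BLOCKED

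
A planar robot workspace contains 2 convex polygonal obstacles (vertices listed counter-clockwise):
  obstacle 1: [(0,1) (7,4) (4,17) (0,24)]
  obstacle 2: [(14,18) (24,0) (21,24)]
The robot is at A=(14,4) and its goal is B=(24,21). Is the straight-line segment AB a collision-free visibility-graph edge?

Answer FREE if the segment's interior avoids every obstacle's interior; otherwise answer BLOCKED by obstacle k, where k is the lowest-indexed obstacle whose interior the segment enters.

Obstacle 1 [(0,1) (7,4) (4,17) (0,24)]:
  edge (0,1)–(7,4): clear
  edge (7,4)–(4,17): clear
  edge (4,17)–(0,24): clear
  edge (0,24)–(0,1): clear
  midpoint (19,25/2) outside
  → clear
Obstacle 2 [(14,18) (24,0) (21,24)]:
  edge (14,18)–(24,0): crosses AB
  edge (24,0)–(21,24): crosses AB
  edge (21,24)–(14,18): clear
  → BLOCKED

BLOCKED by obstacle 2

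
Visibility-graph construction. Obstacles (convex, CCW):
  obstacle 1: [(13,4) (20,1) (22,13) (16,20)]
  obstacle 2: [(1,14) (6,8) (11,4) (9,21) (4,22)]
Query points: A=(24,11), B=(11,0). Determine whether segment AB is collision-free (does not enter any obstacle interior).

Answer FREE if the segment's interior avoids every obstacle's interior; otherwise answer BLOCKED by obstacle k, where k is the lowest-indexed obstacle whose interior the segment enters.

BLOCKED by obstacle 1

Obstacle 1 [(13,4) (20,1) (22,13) (16,20)]:
  edge (13,4)–(20,1): crosses AB
  edge (20,1)–(22,13): crosses AB
  edge (22,13)–(16,20): clear
  edge (16,20)–(13,4): clear
  → BLOCKED
Obstacle 2 [(1,14) (6,8) (11,4) (9,21) (4,22)]:
  edge (1,14)–(6,8): clear
  edge (6,8)–(11,4): clear
  edge (11,4)–(9,21): clear
  edge (9,21)–(4,22): clear
  edge (4,22)–(1,14): clear
  midpoint (35/2,11/2) outside
  → clear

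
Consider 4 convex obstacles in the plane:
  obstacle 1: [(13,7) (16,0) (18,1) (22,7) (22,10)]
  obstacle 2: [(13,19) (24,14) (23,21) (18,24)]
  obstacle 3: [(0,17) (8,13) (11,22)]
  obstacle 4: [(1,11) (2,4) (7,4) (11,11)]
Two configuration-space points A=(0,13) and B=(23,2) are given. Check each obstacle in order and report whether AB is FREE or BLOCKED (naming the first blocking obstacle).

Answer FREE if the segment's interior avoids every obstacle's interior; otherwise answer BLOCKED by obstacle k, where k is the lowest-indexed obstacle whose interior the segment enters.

BLOCKED by obstacle 1

Obstacle 1 [(13,7) (16,0) (18,1) (22,7) (22,10)]:
  edge (13,7)–(16,0): crosses AB
  edge (16,0)–(18,1): clear
  edge (18,1)–(22,7): crosses AB
  edge (22,7)–(22,10): clear
  edge (22,10)–(13,7): clear
  → BLOCKED
Obstacle 2 [(13,19) (24,14) (23,21) (18,24)]:
  edge (13,19)–(24,14): clear
  edge (24,14)–(23,21): clear
  edge (23,21)–(18,24): clear
  edge (18,24)–(13,19): clear
  midpoint (23/2,15/2) outside
  → clear
Obstacle 3 [(0,17) (8,13) (11,22)]:
  edge (0,17)–(8,13): clear
  edge (8,13)–(11,22): clear
  edge (11,22)–(0,17): clear
  midpoint (23/2,15/2) outside
  → clear
Obstacle 4 [(1,11) (2,4) (7,4) (11,11)]:
  edge (1,11)–(2,4): clear
  edge (2,4)–(7,4): clear
  edge (7,4)–(11,11): crosses AB
  edge (11,11)–(1,11): crosses AB
  → BLOCKED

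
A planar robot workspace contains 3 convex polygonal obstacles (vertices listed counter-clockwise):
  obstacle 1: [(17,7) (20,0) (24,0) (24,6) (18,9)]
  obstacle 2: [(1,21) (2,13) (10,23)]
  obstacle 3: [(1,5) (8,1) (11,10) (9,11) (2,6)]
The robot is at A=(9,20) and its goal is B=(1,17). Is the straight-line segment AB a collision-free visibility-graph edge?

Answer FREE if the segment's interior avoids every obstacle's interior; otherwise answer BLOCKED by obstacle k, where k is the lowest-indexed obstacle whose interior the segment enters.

BLOCKED by obstacle 2

Obstacle 1 [(17,7) (20,0) (24,0) (24,6) (18,9)]:
  edge (17,7)–(20,0): clear
  edge (20,0)–(24,0): clear
  edge (24,0)–(24,6): clear
  edge (24,6)–(18,9): clear
  edge (18,9)–(17,7): clear
  midpoint (5,37/2) outside
  → clear
Obstacle 2 [(1,21) (2,13) (10,23)]:
  edge (1,21)–(2,13): crosses AB
  edge (2,13)–(10,23): crosses AB
  edge (10,23)–(1,21): clear
  → BLOCKED
Obstacle 3 [(1,5) (8,1) (11,10) (9,11) (2,6)]:
  edge (1,5)–(8,1): clear
  edge (8,1)–(11,10): clear
  edge (11,10)–(9,11): clear
  edge (9,11)–(2,6): clear
  edge (2,6)–(1,5): clear
  midpoint (5,37/2) outside
  → clear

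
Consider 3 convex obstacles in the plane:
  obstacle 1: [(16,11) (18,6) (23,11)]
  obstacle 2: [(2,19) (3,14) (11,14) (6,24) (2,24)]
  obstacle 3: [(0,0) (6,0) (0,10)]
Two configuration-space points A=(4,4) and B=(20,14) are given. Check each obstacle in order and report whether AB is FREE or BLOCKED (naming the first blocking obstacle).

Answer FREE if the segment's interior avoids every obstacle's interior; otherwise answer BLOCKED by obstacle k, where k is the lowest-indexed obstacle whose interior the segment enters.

Obstacle 1 [(16,11) (18,6) (23,11)]:
  edge (16,11)–(18,6): clear
  edge (18,6)–(23,11): clear
  edge (23,11)–(16,11): clear
  midpoint (12,9) outside
  → clear
Obstacle 2 [(2,19) (3,14) (11,14) (6,24) (2,24)]:
  edge (2,19)–(3,14): clear
  edge (3,14)–(11,14): clear
  edge (11,14)–(6,24): clear
  edge (6,24)–(2,24): clear
  edge (2,24)–(2,19): clear
  midpoint (12,9) outside
  → clear
Obstacle 3 [(0,0) (6,0) (0,10)]:
  edge (0,0)–(6,0): clear
  edge (6,0)–(0,10): clear
  edge (0,10)–(0,0): clear
  midpoint (12,9) outside
  → clear

FREE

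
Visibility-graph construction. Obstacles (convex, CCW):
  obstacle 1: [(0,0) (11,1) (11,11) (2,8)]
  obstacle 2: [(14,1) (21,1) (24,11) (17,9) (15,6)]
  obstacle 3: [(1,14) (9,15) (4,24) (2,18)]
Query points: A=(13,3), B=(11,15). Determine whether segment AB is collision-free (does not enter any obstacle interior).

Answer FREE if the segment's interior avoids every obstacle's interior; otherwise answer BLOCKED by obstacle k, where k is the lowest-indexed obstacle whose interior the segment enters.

Obstacle 1 [(0,0) (11,1) (11,11) (2,8)]:
  edge (0,0)–(11,1): clear
  edge (11,1)–(11,11): clear
  edge (11,11)–(2,8): clear
  edge (2,8)–(0,0): clear
  midpoint (12,9) outside
  → clear
Obstacle 2 [(14,1) (21,1) (24,11) (17,9) (15,6)]:
  edge (14,1)–(21,1): clear
  edge (21,1)–(24,11): clear
  edge (24,11)–(17,9): clear
  edge (17,9)–(15,6): clear
  edge (15,6)–(14,1): clear
  midpoint (12,9) outside
  → clear
Obstacle 3 [(1,14) (9,15) (4,24) (2,18)]:
  edge (1,14)–(9,15): clear
  edge (9,15)–(4,24): clear
  edge (4,24)–(2,18): clear
  edge (2,18)–(1,14): clear
  midpoint (12,9) outside
  → clear

FREE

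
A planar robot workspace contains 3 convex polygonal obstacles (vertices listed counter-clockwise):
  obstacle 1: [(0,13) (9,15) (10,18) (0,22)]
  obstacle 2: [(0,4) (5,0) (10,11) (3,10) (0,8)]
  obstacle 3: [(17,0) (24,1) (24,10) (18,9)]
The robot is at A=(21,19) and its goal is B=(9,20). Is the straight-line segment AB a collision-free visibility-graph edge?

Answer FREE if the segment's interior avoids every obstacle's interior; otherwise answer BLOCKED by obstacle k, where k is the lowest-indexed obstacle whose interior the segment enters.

Obstacle 1 [(0,13) (9,15) (10,18) (0,22)]:
  edge (0,13)–(9,15): clear
  edge (9,15)–(10,18): clear
  edge (10,18)–(0,22): clear
  edge (0,22)–(0,13): clear
  midpoint (15,39/2) outside
  → clear
Obstacle 2 [(0,4) (5,0) (10,11) (3,10) (0,8)]:
  edge (0,4)–(5,0): clear
  edge (5,0)–(10,11): clear
  edge (10,11)–(3,10): clear
  edge (3,10)–(0,8): clear
  edge (0,8)–(0,4): clear
  midpoint (15,39/2) outside
  → clear
Obstacle 3 [(17,0) (24,1) (24,10) (18,9)]:
  edge (17,0)–(24,1): clear
  edge (24,1)–(24,10): clear
  edge (24,10)–(18,9): clear
  edge (18,9)–(17,0): clear
  midpoint (15,39/2) outside
  → clear

FREE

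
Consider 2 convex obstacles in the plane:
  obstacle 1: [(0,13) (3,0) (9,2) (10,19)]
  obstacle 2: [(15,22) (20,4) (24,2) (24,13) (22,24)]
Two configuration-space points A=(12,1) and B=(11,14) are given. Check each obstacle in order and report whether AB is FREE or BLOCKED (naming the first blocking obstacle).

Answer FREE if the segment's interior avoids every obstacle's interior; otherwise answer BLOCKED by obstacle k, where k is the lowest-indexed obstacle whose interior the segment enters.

Obstacle 1 [(0,13) (3,0) (9,2) (10,19)]:
  edge (0,13)–(3,0): clear
  edge (3,0)–(9,2): clear
  edge (9,2)–(10,19): clear
  edge (10,19)–(0,13): clear
  midpoint (23/2,15/2) outside
  → clear
Obstacle 2 [(15,22) (20,4) (24,2) (24,13) (22,24)]:
  edge (15,22)–(20,4): clear
  edge (20,4)–(24,2): clear
  edge (24,2)–(24,13): clear
  edge (24,13)–(22,24): clear
  edge (22,24)–(15,22): clear
  midpoint (23/2,15/2) outside
  → clear

FREE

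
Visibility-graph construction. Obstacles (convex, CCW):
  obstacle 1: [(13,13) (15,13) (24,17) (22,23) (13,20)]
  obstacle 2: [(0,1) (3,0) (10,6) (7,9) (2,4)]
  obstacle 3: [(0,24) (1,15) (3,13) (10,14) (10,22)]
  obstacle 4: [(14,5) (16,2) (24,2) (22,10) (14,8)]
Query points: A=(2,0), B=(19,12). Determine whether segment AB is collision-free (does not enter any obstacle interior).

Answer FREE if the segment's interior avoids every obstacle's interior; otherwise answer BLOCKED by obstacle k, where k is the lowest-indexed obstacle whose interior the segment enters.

Obstacle 1 [(13,13) (15,13) (24,17) (22,23) (13,20)]:
  edge (13,13)–(15,13): clear
  edge (15,13)–(24,17): clear
  edge (24,17)–(22,23): clear
  edge (22,23)–(13,20): clear
  edge (13,20)–(13,13): clear
  midpoint (21/2,6) outside
  → clear
Obstacle 2 [(0,1) (3,0) (10,6) (7,9) (2,4)]:
  edge (0,1)–(3,0): crosses AB
  edge (3,0)–(10,6): crosses AB
  edge (10,6)–(7,9): clear
  edge (7,9)–(2,4): clear
  edge (2,4)–(0,1): clear
  → BLOCKED
Obstacle 3 [(0,24) (1,15) (3,13) (10,14) (10,22)]:
  edge (0,24)–(1,15): clear
  edge (1,15)–(3,13): clear
  edge (3,13)–(10,14): clear
  edge (10,14)–(10,22): clear
  edge (10,22)–(0,24): clear
  midpoint (21/2,6) outside
  → clear
Obstacle 4 [(14,5) (16,2) (24,2) (22,10) (14,8)]:
  edge (14,5)–(16,2): clear
  edge (16,2)–(24,2): clear
  edge (24,2)–(22,10): clear
  edge (22,10)–(14,8): clear
  edge (14,8)–(14,5): clear
  midpoint (21/2,6) outside
  → clear

BLOCKED by obstacle 2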